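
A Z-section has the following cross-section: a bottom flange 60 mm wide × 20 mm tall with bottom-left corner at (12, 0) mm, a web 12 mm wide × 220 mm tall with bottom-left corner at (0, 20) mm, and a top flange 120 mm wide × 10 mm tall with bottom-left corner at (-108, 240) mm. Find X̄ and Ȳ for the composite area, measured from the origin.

Part | A | x̄ᵢ | ȳᵢ | A·x̄ᵢ | A·ȳᵢ
bottom flange | 1200.00 | 42.00 | 10.00 | 50400.00 | 12000.00
web | 2640.00 | 6.00 | 130.00 | 15840.00 | 343200.00
top flange | 1200.00 | -48.00 | 245.00 | -57600.00 | 294000.00
Σ | 5040.00 |  |  | 8640.00 | 649200.00
X̄ = 8640.00 / 5040.00 = 1.71 mm
Ȳ = 649200.00 / 5040.00 = 128.81 mm

X̄ = 1.71 mm, Ȳ = 128.81 mm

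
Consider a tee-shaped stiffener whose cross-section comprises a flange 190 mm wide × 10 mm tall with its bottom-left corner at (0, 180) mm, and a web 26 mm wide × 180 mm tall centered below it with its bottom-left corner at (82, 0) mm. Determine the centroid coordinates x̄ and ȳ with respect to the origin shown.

x̄ = 95.00 mm, ȳ = 117.43 mm

web: A = 26 × 180 = 4680.00, centroid at (95.00, 90.00).
flange: A = 190 × 10 = 1900.00, centroid at (95.00, 185.00).
ΣA = 6580.00 mm²
ΣAx̄ = (4680.00)(95.00) + (1900.00)(95.00) = 625100.00 mm³
ΣAȳ = (4680.00)(90.00) + (1900.00)(185.00) = 772700.00 mm³
x̄ = 625100.00 / 6580.00 = 95.00 mm
ȳ = 772700.00 / 6580.00 = 117.43 mm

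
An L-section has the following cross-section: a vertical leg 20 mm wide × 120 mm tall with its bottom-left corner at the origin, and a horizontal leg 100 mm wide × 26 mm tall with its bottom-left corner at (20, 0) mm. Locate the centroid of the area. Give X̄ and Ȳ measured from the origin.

X̄ = 41.20 mm, Ȳ = 35.56 mm

vertical leg: A = 20 × 120 = 2400.00, centroid at (10.00, 60.00).
horizontal leg: A = 100 × 26 = 2600.00, centroid at (70.00, 13.00).
ΣA = 5000.00 mm², ΣAX̄ = 206000.00 mm³, ΣAȲ = 177800.00 mm³.
X̄ = 206000.00/5000.00 = 41.20 mm; Ȳ = 177800.00/5000.00 = 35.56 mm.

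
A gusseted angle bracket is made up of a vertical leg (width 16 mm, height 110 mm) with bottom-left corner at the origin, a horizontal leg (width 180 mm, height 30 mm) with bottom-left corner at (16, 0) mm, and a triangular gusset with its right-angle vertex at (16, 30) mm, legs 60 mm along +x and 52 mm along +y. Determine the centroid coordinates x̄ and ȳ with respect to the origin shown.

x̄ = 73.70 mm, ȳ = 28.86 mm

Part | A | x̄ᵢ | ȳᵢ | A·x̄ᵢ | A·ȳᵢ
vertical leg | 1760.00 | 8.00 | 55.00 | 14080.00 | 96800.00
horizontal leg | 5400.00 | 106.00 | 15.00 | 572400.00 | 81000.00
gusset | 1560.00 | 36.00 | 47.33 | 56160.00 | 73840.00
Σ | 8720.00 |  |  | 642640.00 | 251640.00
x̄ = 642640.00 / 8720.00 = 73.70 mm
ȳ = 251640.00 / 8720.00 = 28.86 mm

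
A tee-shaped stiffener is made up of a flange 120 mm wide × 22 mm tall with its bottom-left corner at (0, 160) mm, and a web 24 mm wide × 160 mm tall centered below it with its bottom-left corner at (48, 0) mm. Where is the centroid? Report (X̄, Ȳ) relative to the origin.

X̄ = 60.00 mm, Ȳ = 117.07 mm

web: A = 24 × 160 = 3840.00, centroid at (60.00, 80.00).
flange: A = 120 × 22 = 2640.00, centroid at (60.00, 171.00).
ΣA = 6480.00 mm²
ΣAX̄ = (3840.00)(60.00) + (2640.00)(60.00) = 388800.00 mm³
ΣAȲ = (3840.00)(80.00) + (2640.00)(171.00) = 758640.00 mm³
X̄ = 388800.00 / 6480.00 = 60.00 mm
Ȳ = 758640.00 / 6480.00 = 117.07 mm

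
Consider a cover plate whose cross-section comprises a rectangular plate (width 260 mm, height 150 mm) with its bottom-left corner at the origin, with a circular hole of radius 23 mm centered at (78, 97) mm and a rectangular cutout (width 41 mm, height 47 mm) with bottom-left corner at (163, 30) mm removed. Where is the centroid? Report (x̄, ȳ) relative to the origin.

Part | A | x̄ᵢ | ȳᵢ | A·x̄ᵢ | A·ȳᵢ
plate | 39000.00 | 130.00 | 75.00 | 5070000.00 | 2925000.00
hole 1 | -1661.90 | 78.00 | 97.00 | -129628.40 | -161204.54
hole 2 | -1927.00 | 183.50 | 53.50 | -353604.50 | -103094.50
Σ | 35411.10 |  |  | 4586767.10 | 2660700.96
x̄ = 4586767.10 / 35411.10 = 129.53 mm
ȳ = 2660700.96 / 35411.10 = 75.14 mm

x̄ = 129.53 mm, ȳ = 75.14 mm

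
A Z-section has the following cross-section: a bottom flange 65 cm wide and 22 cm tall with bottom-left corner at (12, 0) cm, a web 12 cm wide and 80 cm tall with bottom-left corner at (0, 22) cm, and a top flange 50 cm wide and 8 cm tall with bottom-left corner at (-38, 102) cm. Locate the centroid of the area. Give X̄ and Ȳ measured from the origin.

X̄ = 23.01 cm, Ȳ = 42.17 cm

bottom flange: A = 65 × 22 = 1430.00, centroid at (44.50, 11.00).
web: A = 12 × 80 = 960.00, centroid at (6.00, 62.00).
top flange: A = 50 × 8 = 400.00, centroid at (-13.00, 106.00).
ΣA = 2790.00 cm², ΣAX̄ = 64195.00 cm³, ΣAȲ = 117650.00 cm³.
X̄ = 64195.00/2790.00 = 23.01 cm; Ȳ = 117650.00/2790.00 = 42.17 cm.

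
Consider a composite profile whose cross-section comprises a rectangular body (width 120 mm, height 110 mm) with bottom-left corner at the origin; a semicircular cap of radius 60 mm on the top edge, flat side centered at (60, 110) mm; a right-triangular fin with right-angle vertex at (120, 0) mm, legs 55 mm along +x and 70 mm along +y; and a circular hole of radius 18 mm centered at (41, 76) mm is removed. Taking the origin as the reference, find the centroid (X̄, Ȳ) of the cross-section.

rectangular body: A = 120 × 110 = 13200.00, centroid at (60.00, 55.00).
semicircular top: A = ½π·60² = 5654.87, centroid at (60.00, 135.46).
triangular fin: A = ½·55·70 = 1925.00, centroid at (138.33, 23.33).
hole: A = −π·18² = -1017.88, centroid at (41.00, 76.00).
ΣA = 19761.99 mm², ΣAX̄ = 1355850.76 mm³, ΣAȲ = 1459593.43 mm³.
X̄ = 1355850.76/19761.99 = 68.61 mm; Ȳ = 1459593.43/19761.99 = 73.86 mm.

X̄ = 68.61 mm, Ȳ = 73.86 mm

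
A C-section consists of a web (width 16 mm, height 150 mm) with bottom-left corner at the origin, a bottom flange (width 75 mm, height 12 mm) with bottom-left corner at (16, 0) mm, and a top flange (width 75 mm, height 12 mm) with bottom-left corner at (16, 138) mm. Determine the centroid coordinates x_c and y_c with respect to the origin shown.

x_c = 27.50 mm, y_c = 75.00 mm

web: A = 16 × 150 = 2400.00, centroid at (8.00, 75.00).
bottom flange: A = 75 × 12 = 900.00, centroid at (53.50, 6.00).
top flange: A = 75 × 12 = 900.00, centroid at (53.50, 144.00).
ΣA = 4200.00 mm²
ΣAx_c = (2400.00)(8.00) + (900.00)(53.50) + (900.00)(53.50) = 115500.00 mm³
ΣAy_c = (2400.00)(75.00) + (900.00)(6.00) + (900.00)(144.00) = 315000.00 mm³
x_c = 115500.00 / 4200.00 = 27.50 mm
y_c = 315000.00 / 4200.00 = 75.00 mm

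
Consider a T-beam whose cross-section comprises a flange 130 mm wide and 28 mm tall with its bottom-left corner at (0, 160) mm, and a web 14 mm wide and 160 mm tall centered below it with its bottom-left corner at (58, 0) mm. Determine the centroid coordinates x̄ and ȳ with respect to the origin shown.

x̄ = 65.00 mm, ȳ = 138.19 mm

web: A = 14 × 160 = 2240.00, centroid at (65.00, 80.00).
flange: A = 130 × 28 = 3640.00, centroid at (65.00, 174.00).
ΣA = 5880.00 mm², ΣAx̄ = 382200.00 mm³, ΣAȳ = 812560.00 mm³.
x̄ = 382200.00/5880.00 = 65.00 mm; ȳ = 812560.00/5880.00 = 138.19 mm.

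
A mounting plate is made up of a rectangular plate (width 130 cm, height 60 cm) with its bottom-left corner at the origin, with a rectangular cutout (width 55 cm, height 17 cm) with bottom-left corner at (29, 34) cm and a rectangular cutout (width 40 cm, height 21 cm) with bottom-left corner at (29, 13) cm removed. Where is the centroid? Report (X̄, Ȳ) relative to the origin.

Part | A | x̄ᵢ | ȳᵢ | A·x̄ᵢ | A·ȳᵢ
plate | 7800.00 | 65.00 | 30.00 | 507000.00 | 234000.00
hole 1 | -935.00 | 56.50 | 42.50 | -52827.50 | -39737.50
hole 2 | -840.00 | 49.00 | 23.50 | -41160.00 | -19740.00
Σ | 6025.00 |  |  | 413012.50 | 174522.50
X̄ = 413012.50 / 6025.00 = 68.55 cm
Ȳ = 174522.50 / 6025.00 = 28.97 cm

X̄ = 68.55 cm, Ȳ = 28.97 cm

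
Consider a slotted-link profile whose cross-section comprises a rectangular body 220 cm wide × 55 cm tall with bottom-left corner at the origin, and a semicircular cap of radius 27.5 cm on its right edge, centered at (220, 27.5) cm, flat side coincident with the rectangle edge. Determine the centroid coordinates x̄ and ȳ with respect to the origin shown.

x̄ = 120.88 cm, ȳ = 27.50 cm

rectangular body: A = 220 × 55 = 12100.00, centroid at (110.00, 27.50).
semicircular end: A = ½π·27.5² = 1187.91, centroid at (231.67, 27.50).
ΣA = 13287.91 cm²
ΣAx̄ = (12100.00)(110.00) + (1187.91)(231.67) = 1606205.82 cm³
ΣAȳ = (12100.00)(27.50) + (1187.91)(27.50) = 365417.65 cm³
x̄ = 1606205.82 / 13287.91 = 120.88 cm
ȳ = 365417.65 / 13287.91 = 27.50 cm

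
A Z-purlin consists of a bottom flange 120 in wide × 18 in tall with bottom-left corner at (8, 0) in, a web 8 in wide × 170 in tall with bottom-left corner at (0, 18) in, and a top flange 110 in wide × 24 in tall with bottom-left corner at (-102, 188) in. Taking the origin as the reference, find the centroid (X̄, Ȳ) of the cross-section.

X̄ = 4.58 in, Ȳ = 111.61 in

bottom flange: A = 120 × 18 = 2160.00, centroid at (68.00, 9.00).
web: A = 8 × 170 = 1360.00, centroid at (4.00, 103.00).
top flange: A = 110 × 24 = 2640.00, centroid at (-47.00, 200.00).
ΣA = 6160.00 in²
ΣAX̄ = (2160.00)(68.00) + (1360.00)(4.00) + (2640.00)(-47.00) = 28240.00 in³
ΣAȲ = (2160.00)(9.00) + (1360.00)(103.00) + (2640.00)(200.00) = 687520.00 in³
X̄ = 28240.00 / 6160.00 = 4.58 in
Ȳ = 687520.00 / 6160.00 = 111.61 in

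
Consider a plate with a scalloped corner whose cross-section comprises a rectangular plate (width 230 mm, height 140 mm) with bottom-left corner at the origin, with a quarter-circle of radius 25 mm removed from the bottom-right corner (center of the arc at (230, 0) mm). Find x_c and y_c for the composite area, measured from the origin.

Part | A | x̄ᵢ | ȳᵢ | A·x̄ᵢ | A·ȳᵢ
plate | 32200.00 | 115.00 | 70.00 | 3703000.00 | 2254000.00
removed quarter-circle | -490.87 | 219.39 | 10.61 | -107692.65 | -5208.33
Σ | 31709.13 |  |  | 3595307.35 | 2248791.67
x_c = 3595307.35 / 31709.13 = 113.38 mm
y_c = 2248791.67 / 31709.13 = 70.92 mm

x_c = 113.38 mm, y_c = 70.92 mm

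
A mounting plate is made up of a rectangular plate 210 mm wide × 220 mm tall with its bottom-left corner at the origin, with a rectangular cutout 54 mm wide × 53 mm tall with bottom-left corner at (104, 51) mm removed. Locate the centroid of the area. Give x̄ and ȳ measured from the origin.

x̄ = 103.28 mm, ȳ = 112.15 mm

plate: A = 210 × 220 = 46200.00, centroid at (105.00, 110.00).
hole: A = −(54 × 53) = -2862.00, centroid at (131.00, 77.50).
ΣA = 43338.00 mm²
ΣAx̄ = (46200.00)(105.00) + (-2862.00)(131.00) = 4476078.00 mm³
ΣAȳ = (46200.00)(110.00) + (-2862.00)(77.50) = 4860195.00 mm³
x̄ = 4476078.00 / 43338.00 = 103.28 mm
ȳ = 4860195.00 / 43338.00 = 112.15 mm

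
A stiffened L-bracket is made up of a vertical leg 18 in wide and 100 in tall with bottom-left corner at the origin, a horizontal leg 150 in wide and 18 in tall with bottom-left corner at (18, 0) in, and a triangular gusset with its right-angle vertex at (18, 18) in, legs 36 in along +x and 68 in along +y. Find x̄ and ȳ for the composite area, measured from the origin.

vertical leg: A = 18 × 100 = 1800.00, centroid at (9.00, 50.00).
horizontal leg: A = 150 × 18 = 2700.00, centroid at (93.00, 9.00).
gusset: A = ½·36·68 = 1224.00, centroid at (30.00, 40.67).
ΣA = 5724.00 in², ΣAx̄ = 304020.00 in³, ΣAȳ = 164076.00 in³.
x̄ = 304020.00/5724.00 = 53.11 in; ȳ = 164076.00/5724.00 = 28.66 in.

x̄ = 53.11 in, ȳ = 28.66 in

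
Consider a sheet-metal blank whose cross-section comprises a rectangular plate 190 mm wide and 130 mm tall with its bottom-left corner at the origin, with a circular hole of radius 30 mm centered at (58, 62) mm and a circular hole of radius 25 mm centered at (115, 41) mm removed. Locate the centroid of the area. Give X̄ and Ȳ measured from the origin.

plate: A = 190 × 130 = 24700.00, centroid at (95.00, 65.00).
hole 1: A = −π·30² = -2827.43, centroid at (58.00, 62.00).
hole 2: A = −π·25² = -1963.50, centroid at (115.00, 41.00).
ΣA = 19909.07 mm², ΣAX̄ = 1956706.89 mm³, ΣAȲ = 1349695.82 mm³.
X̄ = 1956706.89/19909.07 = 98.28 mm; Ȳ = 1349695.82/19909.07 = 67.79 mm.

X̄ = 98.28 mm, Ȳ = 67.79 mm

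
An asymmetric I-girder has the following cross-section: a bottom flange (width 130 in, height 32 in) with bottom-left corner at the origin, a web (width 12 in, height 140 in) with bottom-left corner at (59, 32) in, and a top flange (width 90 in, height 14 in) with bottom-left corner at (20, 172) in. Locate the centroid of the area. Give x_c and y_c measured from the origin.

Part | A | x̄ᵢ | ȳᵢ | A·x̄ᵢ | A·ȳᵢ
bottom flange | 4160.00 | 65.00 | 16.00 | 270400.00 | 66560.00
web | 1680.00 | 65.00 | 102.00 | 109200.00 | 171360.00
top flange | 1260.00 | 65.00 | 179.00 | 81900.00 | 225540.00
Σ | 7100.00 |  |  | 461500.00 | 463460.00
x_c = 461500.00 / 7100.00 = 65.00 in
y_c = 463460.00 / 7100.00 = 65.28 in

x_c = 65.00 in, y_c = 65.28 in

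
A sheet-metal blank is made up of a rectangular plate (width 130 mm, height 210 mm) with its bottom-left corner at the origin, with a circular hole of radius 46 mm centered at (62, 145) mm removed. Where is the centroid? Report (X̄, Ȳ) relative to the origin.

plate: A = 130 × 210 = 27300.00, centroid at (65.00, 105.00).
hole: A = −π·46² = -6647.61, centroid at (62.00, 145.00).
ΣA = 20652.39 mm², ΣAX̄ = 1362348.18 mm³, ΣAȲ = 1902596.54 mm³.
X̄ = 1362348.18/20652.39 = 65.97 mm; Ȳ = 1902596.54/20652.39 = 92.12 mm.

X̄ = 65.97 mm, Ȳ = 92.12 mm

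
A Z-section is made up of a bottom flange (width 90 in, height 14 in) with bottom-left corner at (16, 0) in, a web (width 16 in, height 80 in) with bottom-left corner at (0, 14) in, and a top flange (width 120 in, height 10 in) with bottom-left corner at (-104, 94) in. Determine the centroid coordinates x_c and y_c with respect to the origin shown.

x_c = 9.17 in, y_c = 52.60 in

bottom flange: A = 90 × 14 = 1260.00, centroid at (61.00, 7.00).
web: A = 16 × 80 = 1280.00, centroid at (8.00, 54.00).
top flange: A = 120 × 10 = 1200.00, centroid at (-44.00, 99.00).
ΣA = 3740.00 in²
ΣAx_c = (1260.00)(61.00) + (1280.00)(8.00) + (1200.00)(-44.00) = 34300.00 in³
ΣAy_c = (1260.00)(7.00) + (1280.00)(54.00) + (1200.00)(99.00) = 196740.00 in³
x_c = 34300.00 / 3740.00 = 9.17 in
y_c = 196740.00 / 3740.00 = 52.60 in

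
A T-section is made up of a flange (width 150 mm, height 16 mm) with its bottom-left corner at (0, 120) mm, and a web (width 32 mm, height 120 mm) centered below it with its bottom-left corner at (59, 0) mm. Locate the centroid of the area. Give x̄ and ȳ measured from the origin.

Part | A | x̄ᵢ | ȳᵢ | A·x̄ᵢ | A·ȳᵢ
web | 3840.00 | 75.00 | 60.00 | 288000.00 | 230400.00
flange | 2400.00 | 75.00 | 128.00 | 180000.00 | 307200.00
Σ | 6240.00 |  |  | 468000.00 | 537600.00
x̄ = 468000.00 / 6240.00 = 75.00 mm
ȳ = 537600.00 / 6240.00 = 86.15 mm

x̄ = 75.00 mm, ȳ = 86.15 mm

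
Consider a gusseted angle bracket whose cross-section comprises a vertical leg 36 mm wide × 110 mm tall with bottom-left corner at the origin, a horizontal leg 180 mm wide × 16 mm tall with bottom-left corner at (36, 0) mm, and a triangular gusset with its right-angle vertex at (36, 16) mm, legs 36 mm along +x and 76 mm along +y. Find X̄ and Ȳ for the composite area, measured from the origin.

X̄ = 60.89 mm, Ȳ = 36.23 mm

vertical leg: A = 36 × 110 = 3960.00, centroid at (18.00, 55.00).
horizontal leg: A = 180 × 16 = 2880.00, centroid at (126.00, 8.00).
gusset: A = ½·36·76 = 1368.00, centroid at (48.00, 41.33).
ΣA = 8208.00 mm²
ΣAX̄ = (3960.00)(18.00) + (2880.00)(126.00) + (1368.00)(48.00) = 499824.00 mm³
ΣAȲ = (3960.00)(55.00) + (2880.00)(8.00) + (1368.00)(41.33) = 297384.00 mm³
X̄ = 499824.00 / 8208.00 = 60.89 mm
Ȳ = 297384.00 / 8208.00 = 36.23 mm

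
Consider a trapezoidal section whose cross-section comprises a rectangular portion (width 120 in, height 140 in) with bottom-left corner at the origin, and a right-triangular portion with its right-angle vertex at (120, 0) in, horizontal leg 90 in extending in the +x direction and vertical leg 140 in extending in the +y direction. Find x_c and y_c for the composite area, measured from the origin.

x_c = 84.55 in, y_c = 63.64 in

Part | A | x̄ᵢ | ȳᵢ | A·x̄ᵢ | A·ȳᵢ
rectangular portion | 16800.00 | 60.00 | 70.00 | 1008000.00 | 1176000.00
triangular portion | 6300.00 | 150.00 | 46.67 | 945000.00 | 294000.00
Σ | 23100.00 |  |  | 1953000.00 | 1470000.00
x_c = 1953000.00 / 23100.00 = 84.55 in
y_c = 1470000.00 / 23100.00 = 63.64 in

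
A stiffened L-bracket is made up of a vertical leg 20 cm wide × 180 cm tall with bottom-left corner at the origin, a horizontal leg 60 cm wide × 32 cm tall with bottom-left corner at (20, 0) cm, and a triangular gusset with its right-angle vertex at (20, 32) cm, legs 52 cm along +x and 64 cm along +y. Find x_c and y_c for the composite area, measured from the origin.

x_c = 27.02 cm, y_c = 61.73 cm

Part | A | x̄ᵢ | ȳᵢ | A·x̄ᵢ | A·ȳᵢ
vertical leg | 3600.00 | 10.00 | 90.00 | 36000.00 | 324000.00
horizontal leg | 1920.00 | 50.00 | 16.00 | 96000.00 | 30720.00
gusset | 1664.00 | 37.33 | 53.33 | 62122.67 | 88746.67
Σ | 7184.00 |  |  | 194122.67 | 443466.67
x_c = 194122.67 / 7184.00 = 27.02 cm
y_c = 443466.67 / 7184.00 = 61.73 cm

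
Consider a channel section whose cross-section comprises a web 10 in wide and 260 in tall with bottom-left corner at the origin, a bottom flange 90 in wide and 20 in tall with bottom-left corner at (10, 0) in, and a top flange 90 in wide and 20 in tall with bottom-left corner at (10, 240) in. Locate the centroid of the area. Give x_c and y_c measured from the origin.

x_c = 34.03 in, y_c = 130.00 in

Part | A | x̄ᵢ | ȳᵢ | A·x̄ᵢ | A·ȳᵢ
web | 2600.00 | 5.00 | 130.00 | 13000.00 | 338000.00
bottom flange | 1800.00 | 55.00 | 10.00 | 99000.00 | 18000.00
top flange | 1800.00 | 55.00 | 250.00 | 99000.00 | 450000.00
Σ | 6200.00 |  |  | 211000.00 | 806000.00
x_c = 211000.00 / 6200.00 = 34.03 in
y_c = 806000.00 / 6200.00 = 130.00 in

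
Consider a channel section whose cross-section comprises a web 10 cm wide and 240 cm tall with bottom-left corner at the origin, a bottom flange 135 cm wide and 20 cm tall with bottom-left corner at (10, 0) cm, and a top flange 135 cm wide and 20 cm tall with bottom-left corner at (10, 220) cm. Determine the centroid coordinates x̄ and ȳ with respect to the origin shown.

web: A = 10 × 240 = 2400.00, centroid at (5.00, 120.00).
bottom flange: A = 135 × 20 = 2700.00, centroid at (77.50, 10.00).
top flange: A = 135 × 20 = 2700.00, centroid at (77.50, 230.00).
ΣA = 7800.00 cm²
ΣAx̄ = (2400.00)(5.00) + (2700.00)(77.50) + (2700.00)(77.50) = 430500.00 cm³
ΣAȳ = (2400.00)(120.00) + (2700.00)(10.00) + (2700.00)(230.00) = 936000.00 cm³
x̄ = 430500.00 / 7800.00 = 55.19 cm
ȳ = 936000.00 / 7800.00 = 120.00 cm

x̄ = 55.19 cm, ȳ = 120.00 cm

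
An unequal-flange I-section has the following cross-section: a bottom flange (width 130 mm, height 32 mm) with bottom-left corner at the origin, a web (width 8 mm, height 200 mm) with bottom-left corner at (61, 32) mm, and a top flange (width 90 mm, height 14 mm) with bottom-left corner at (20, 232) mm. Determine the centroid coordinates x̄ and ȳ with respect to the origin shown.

x̄ = 65.00 mm, ȳ = 82.46 mm

bottom flange: A = 130 × 32 = 4160.00, centroid at (65.00, 16.00).
web: A = 8 × 200 = 1600.00, centroid at (65.00, 132.00).
top flange: A = 90 × 14 = 1260.00, centroid at (65.00, 239.00).
ΣA = 7020.00 mm², ΣAx̄ = 456300.00 mm³, ΣAȳ = 578900.00 mm³.
x̄ = 456300.00/7020.00 = 65.00 mm; ȳ = 578900.00/7020.00 = 82.46 mm.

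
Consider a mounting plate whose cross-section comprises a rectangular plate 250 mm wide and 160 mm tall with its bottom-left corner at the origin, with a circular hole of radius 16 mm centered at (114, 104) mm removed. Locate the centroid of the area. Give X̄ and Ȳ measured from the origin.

X̄ = 125.23 mm, Ȳ = 79.51 mm

Part | A | x̄ᵢ | ȳᵢ | A·x̄ᵢ | A·ȳᵢ
plate | 40000.00 | 125.00 | 80.00 | 5000000.00 | 3200000.00
hole | -804.25 | 114.00 | 104.00 | -91684.24 | -83641.76
Σ | 39195.75 |  |  | 4908315.76 | 3116358.24
X̄ = 4908315.76 / 39195.75 = 125.23 mm
Ȳ = 3116358.24 / 39195.75 = 79.51 mm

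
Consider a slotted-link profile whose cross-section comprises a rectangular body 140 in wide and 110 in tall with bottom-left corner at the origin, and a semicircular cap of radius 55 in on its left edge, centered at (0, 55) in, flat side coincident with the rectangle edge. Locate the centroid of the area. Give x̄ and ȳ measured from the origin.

x̄ = 47.99 in, ȳ = 55.00 in

rectangular body: A = 140 × 110 = 15400.00, centroid at (70.00, 55.00).
semicircular end: A = ½π·55² = 4751.66, centroid at (-23.34, 55.00).
ΣA = 20151.66 in²
ΣAx̄ = (15400.00)(70.00) + (4751.66)(-23.34) = 967083.33 in³
ΣAȳ = (15400.00)(55.00) + (4751.66)(55.00) = 1108341.24 in³
x̄ = 967083.33 / 20151.66 = 47.99 in
ȳ = 1108341.24 / 20151.66 = 55.00 in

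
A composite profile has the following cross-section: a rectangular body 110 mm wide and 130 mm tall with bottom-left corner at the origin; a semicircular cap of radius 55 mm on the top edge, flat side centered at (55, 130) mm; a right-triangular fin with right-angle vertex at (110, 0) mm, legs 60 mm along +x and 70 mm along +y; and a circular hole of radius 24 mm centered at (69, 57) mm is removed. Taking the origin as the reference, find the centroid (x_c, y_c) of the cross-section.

Part | A | x̄ᵢ | ȳᵢ | A·x̄ᵢ | A·ȳᵢ
rectangular body | 14300.00 | 55.00 | 65.00 | 786500.00 | 929500.00
semicircular top | 4751.66 | 55.00 | 153.34 | 261341.24 | 728632.32
triangular fin | 2100.00 | 130.00 | 23.33 | 273000.00 | 49000.00
hole | -1809.56 | 69.00 | 57.00 | -124859.46 | -103144.77
Σ | 19342.10 |  |  | 1195981.78 | 1603987.55
x_c = 1195981.78 / 19342.10 = 61.83 mm
y_c = 1603987.55 / 19342.10 = 82.93 mm

x_c = 61.83 mm, y_c = 82.93 mm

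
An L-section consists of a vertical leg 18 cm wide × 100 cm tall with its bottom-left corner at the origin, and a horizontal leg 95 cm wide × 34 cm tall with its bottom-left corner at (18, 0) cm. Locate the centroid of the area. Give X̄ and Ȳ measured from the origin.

X̄ = 45.28 cm, Ȳ = 28.81 cm

vertical leg: A = 18 × 100 = 1800.00, centroid at (9.00, 50.00).
horizontal leg: A = 95 × 34 = 3230.00, centroid at (65.50, 17.00).
ΣA = 5030.00 cm², ΣAX̄ = 227765.00 cm³, ΣAȲ = 144910.00 cm³.
X̄ = 227765.00/5030.00 = 45.28 cm; Ȳ = 144910.00/5030.00 = 28.81 cm.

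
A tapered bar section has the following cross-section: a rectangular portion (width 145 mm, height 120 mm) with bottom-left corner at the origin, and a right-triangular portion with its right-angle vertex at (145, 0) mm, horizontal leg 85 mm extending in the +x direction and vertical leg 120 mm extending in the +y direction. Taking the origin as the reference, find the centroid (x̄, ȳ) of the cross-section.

rectangular portion: A = 145 × 120 = 17400.00, centroid at (72.50, 60.00).
triangular portion: A = ½·85·120 = 5100.00, centroid at (173.33, 40.00).
ΣA = 22500.00 mm²
ΣAx̄ = (17400.00)(72.50) + (5100.00)(173.33) = 2145500.00 mm³
ΣAȳ = (17400.00)(60.00) + (5100.00)(40.00) = 1248000.00 mm³
x̄ = 2145500.00 / 22500.00 = 95.36 mm
ȳ = 1248000.00 / 22500.00 = 55.47 mm

x̄ = 95.36 mm, ȳ = 55.47 mm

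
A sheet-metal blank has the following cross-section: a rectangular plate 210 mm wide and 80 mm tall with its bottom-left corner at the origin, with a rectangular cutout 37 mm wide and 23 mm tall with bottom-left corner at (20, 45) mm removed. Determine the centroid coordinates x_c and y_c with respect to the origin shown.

Part | A | x̄ᵢ | ȳᵢ | A·x̄ᵢ | A·ȳᵢ
plate | 16800.00 | 105.00 | 40.00 | 1764000.00 | 672000.00
hole | -851.00 | 38.50 | 56.50 | -32763.50 | -48081.50
Σ | 15949.00 |  |  | 1731236.50 | 623918.50
x_c = 1731236.50 / 15949.00 = 108.55 mm
y_c = 623918.50 / 15949.00 = 39.12 mm

x_c = 108.55 mm, y_c = 39.12 mm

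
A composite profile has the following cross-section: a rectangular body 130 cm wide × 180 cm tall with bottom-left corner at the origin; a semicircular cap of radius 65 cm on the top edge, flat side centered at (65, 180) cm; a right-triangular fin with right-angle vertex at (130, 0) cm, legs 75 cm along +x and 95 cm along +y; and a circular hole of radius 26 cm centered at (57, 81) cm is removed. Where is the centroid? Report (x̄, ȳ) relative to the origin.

x̄ = 75.73 cm, ȳ = 108.80 cm

rectangular body: A = 130 × 180 = 23400.00, centroid at (65.00, 90.00).
semicircular top: A = ½π·65² = 6636.61, centroid at (65.00, 207.59).
triangular fin: A = ½·75·95 = 3562.50, centroid at (155.00, 31.67).
hole: A = −π·26² = -2123.72, centroid at (57.00, 81.00).
ΣA = 31475.40 cm²
ΣAx̄ = (23400.00)(65.00) + (6636.61)(65.00) + (3562.50)(155.00) + (-2123.72)(57.00) = 2383515.59 cm³
ΣAȳ = (23400.00)(90.00) + (6636.61)(207.59) + (3562.50)(31.67) + (-2123.72)(81.00) = 3424465.39 cm³
x̄ = 2383515.59 / 31475.40 = 75.73 cm
ȳ = 3424465.39 / 31475.40 = 108.80 cm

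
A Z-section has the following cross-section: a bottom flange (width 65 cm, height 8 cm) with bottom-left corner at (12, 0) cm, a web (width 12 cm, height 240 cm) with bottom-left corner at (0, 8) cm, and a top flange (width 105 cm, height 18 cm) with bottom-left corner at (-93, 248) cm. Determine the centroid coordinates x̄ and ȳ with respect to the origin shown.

x̄ = -6.83 cm, ȳ = 161.90 cm

bottom flange: A = 65 × 8 = 520.00, centroid at (44.50, 4.00).
web: A = 12 × 240 = 2880.00, centroid at (6.00, 128.00).
top flange: A = 105 × 18 = 1890.00, centroid at (-40.50, 257.00).
ΣA = 5290.00 cm², ΣAx̄ = -36125.00 cm³, ΣAȳ = 856450.00 cm³.
x̄ = -36125.00/5290.00 = -6.83 cm; ȳ = 856450.00/5290.00 = 161.90 cm.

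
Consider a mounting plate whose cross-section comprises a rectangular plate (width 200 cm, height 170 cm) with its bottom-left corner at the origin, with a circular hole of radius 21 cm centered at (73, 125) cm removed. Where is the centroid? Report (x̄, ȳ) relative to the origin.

x̄ = 101.15 cm, ȳ = 83.30 cm

Part | A | x̄ᵢ | ȳᵢ | A·x̄ᵢ | A·ȳᵢ
plate | 34000.00 | 100.00 | 85.00 | 3400000.00 | 2890000.00
hole | -1385.44 | 73.00 | 125.00 | -101137.29 | -173180.30
Σ | 32614.56 |  |  | 3298862.71 | 2716819.70
x̄ = 3298862.71 / 32614.56 = 101.15 cm
ȳ = 2716819.70 / 32614.56 = 83.30 cm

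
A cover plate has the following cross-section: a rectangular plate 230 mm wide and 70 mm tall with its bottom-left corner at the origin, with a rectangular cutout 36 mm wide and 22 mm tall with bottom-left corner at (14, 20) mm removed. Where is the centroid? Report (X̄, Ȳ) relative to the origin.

X̄ = 119.29 mm, Ȳ = 35.21 mm

Part | A | x̄ᵢ | ȳᵢ | A·x̄ᵢ | A·ȳᵢ
plate | 16100.00 | 115.00 | 35.00 | 1851500.00 | 563500.00
hole | -792.00 | 32.00 | 31.00 | -25344.00 | -24552.00
Σ | 15308.00 |  |  | 1826156.00 | 538948.00
X̄ = 1826156.00 / 15308.00 = 119.29 mm
Ȳ = 538948.00 / 15308.00 = 35.21 mm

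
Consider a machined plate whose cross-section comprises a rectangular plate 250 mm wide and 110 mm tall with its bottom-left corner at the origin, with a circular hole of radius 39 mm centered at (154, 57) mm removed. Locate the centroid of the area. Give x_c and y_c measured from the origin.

plate: A = 250 × 110 = 27500.00, centroid at (125.00, 55.00).
hole: A = −π·39² = -4778.36, centroid at (154.00, 57.00).
ΣA = 22721.64 mm², ΣAx_c = 2701632.19 mm³, ΣAy_c = 1240133.34 mm³.
x_c = 2701632.19/22721.64 = 118.90 mm; y_c = 1240133.34/22721.64 = 54.58 mm.

x_c = 118.90 mm, y_c = 54.58 mm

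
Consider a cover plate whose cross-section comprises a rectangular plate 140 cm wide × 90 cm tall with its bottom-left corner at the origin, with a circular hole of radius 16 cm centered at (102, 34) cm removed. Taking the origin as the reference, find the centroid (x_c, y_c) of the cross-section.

x_c = 67.82 cm, y_c = 45.75 cm

plate: A = 140 × 90 = 12600.00, centroid at (70.00, 45.00).
hole: A = −π·16² = -804.25, centroid at (102.00, 34.00).
ΣA = 11795.75 cm², ΣAx_c = 799966.73 cm³, ΣAy_c = 539655.58 cm³.
x_c = 799966.73/11795.75 = 67.82 cm; y_c = 539655.58/11795.75 = 45.75 cm.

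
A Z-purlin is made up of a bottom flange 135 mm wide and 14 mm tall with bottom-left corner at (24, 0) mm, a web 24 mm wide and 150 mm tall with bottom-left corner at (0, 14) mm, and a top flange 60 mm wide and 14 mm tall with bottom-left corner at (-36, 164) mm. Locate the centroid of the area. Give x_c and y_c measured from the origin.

bottom flange: A = 135 × 14 = 1890.00, centroid at (91.50, 7.00).
web: A = 24 × 150 = 3600.00, centroid at (12.00, 89.00).
top flange: A = 60 × 14 = 840.00, centroid at (-6.00, 171.00).
ΣA = 6330.00 mm²
ΣAx_c = (1890.00)(91.50) + (3600.00)(12.00) + (840.00)(-6.00) = 211095.00 mm³
ΣAy_c = (1890.00)(7.00) + (3600.00)(89.00) + (840.00)(171.00) = 477270.00 mm³
x_c = 211095.00 / 6330.00 = 33.35 mm
y_c = 477270.00 / 6330.00 = 75.40 mm

x_c = 33.35 mm, y_c = 75.40 mm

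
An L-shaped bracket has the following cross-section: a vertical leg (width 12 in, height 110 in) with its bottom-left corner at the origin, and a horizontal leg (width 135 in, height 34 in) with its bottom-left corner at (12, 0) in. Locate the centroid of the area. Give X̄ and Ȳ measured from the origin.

X̄ = 63.08 in, Ȳ = 25.49 in

vertical leg: A = 12 × 110 = 1320.00, centroid at (6.00, 55.00).
horizontal leg: A = 135 × 34 = 4590.00, centroid at (79.50, 17.00).
ΣA = 5910.00 in², ΣAX̄ = 372825.00 in³, ΣAȲ = 150630.00 in³.
X̄ = 372825.00/5910.00 = 63.08 in; Ȳ = 150630.00/5910.00 = 25.49 in.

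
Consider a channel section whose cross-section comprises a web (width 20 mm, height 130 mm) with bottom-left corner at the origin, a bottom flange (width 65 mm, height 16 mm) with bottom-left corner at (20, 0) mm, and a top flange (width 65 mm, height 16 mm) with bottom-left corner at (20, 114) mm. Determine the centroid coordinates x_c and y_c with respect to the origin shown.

web: A = 20 × 130 = 2600.00, centroid at (10.00, 65.00).
bottom flange: A = 65 × 16 = 1040.00, centroid at (52.50, 8.00).
top flange: A = 65 × 16 = 1040.00, centroid at (52.50, 122.00).
ΣA = 4680.00 mm²
ΣAx_c = (2600.00)(10.00) + (1040.00)(52.50) + (1040.00)(52.50) = 135200.00 mm³
ΣAy_c = (2600.00)(65.00) + (1040.00)(8.00) + (1040.00)(122.00) = 304200.00 mm³
x_c = 135200.00 / 4680.00 = 28.89 mm
y_c = 304200.00 / 4680.00 = 65.00 mm

x_c = 28.89 mm, y_c = 65.00 mm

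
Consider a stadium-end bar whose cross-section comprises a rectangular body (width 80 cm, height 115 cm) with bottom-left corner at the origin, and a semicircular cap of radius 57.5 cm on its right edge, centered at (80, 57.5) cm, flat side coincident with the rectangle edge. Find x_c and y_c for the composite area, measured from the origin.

x_c = 63.24 cm, y_c = 57.50 cm

rectangular body: A = 80 × 115 = 9200.00, centroid at (40.00, 57.50).
semicircular end: A = ½π·57.5² = 5193.45, centroid at (104.40, 57.50).
ΣA = 14393.45 cm²
ΣAx_c = (9200.00)(40.00) + (5193.45)(104.40) = 910215.21 cm³
ΣAy_c = (9200.00)(57.50) + (5193.45)(57.50) = 827623.11 cm³
x_c = 910215.21 / 14393.45 = 63.24 cm
y_c = 827623.11 / 14393.45 = 57.50 cm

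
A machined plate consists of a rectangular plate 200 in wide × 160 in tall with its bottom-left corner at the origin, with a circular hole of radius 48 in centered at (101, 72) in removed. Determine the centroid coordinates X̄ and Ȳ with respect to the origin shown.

X̄ = 99.71 in, Ȳ = 82.34 in

plate: A = 200 × 160 = 32000.00, centroid at (100.00, 80.00).
hole: A = −π·48² = -7238.23, centroid at (101.00, 72.00).
ΣA = 24761.77 in², ΣAX̄ = 2468938.82 in³, ΣAȲ = 2038847.48 in³.
X̄ = 2468938.82/24761.77 = 99.71 in; Ȳ = 2038847.48/24761.77 = 82.34 in.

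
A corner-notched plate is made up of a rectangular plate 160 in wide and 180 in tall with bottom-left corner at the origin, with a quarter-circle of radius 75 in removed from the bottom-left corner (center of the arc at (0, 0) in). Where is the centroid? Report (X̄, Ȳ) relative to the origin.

plate: A = 160 × 180 = 28800.00, centroid at (80.00, 90.00).
removed quarter-circle: A = −¼π·75² = -4417.86, centroid at (31.83, 31.83).
ΣA = 24382.14 in²
ΣAX̄ = (28800.00)(80.00) + (-4417.86)(31.83) = 2163375.00 in³
ΣAȲ = (28800.00)(90.00) + (-4417.86)(31.83) = 2451375.00 in³
X̄ = 2163375.00 / 24382.14 = 88.73 in
Ȳ = 2451375.00 / 24382.14 = 100.54 in

X̄ = 88.73 in, Ȳ = 100.54 in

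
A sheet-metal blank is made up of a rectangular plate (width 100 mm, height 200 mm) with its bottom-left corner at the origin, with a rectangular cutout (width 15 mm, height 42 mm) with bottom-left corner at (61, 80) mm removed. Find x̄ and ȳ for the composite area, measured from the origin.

plate: A = 100 × 200 = 20000.00, centroid at (50.00, 100.00).
hole: A = −(15 × 42) = -630.00, centroid at (68.50, 101.00).
ΣA = 19370.00 mm², ΣAx̄ = 956845.00 mm³, ΣAȳ = 1936370.00 mm³.
x̄ = 956845.00/19370.00 = 49.40 mm; ȳ = 1936370.00/19370.00 = 99.97 mm.

x̄ = 49.40 mm, ȳ = 99.97 mm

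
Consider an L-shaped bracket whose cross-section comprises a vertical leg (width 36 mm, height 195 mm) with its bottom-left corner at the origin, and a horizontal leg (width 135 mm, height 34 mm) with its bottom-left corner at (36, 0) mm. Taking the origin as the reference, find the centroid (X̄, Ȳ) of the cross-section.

X̄ = 51.80 mm, Ȳ = 65.67 mm

vertical leg: A = 36 × 195 = 7020.00, centroid at (18.00, 97.50).
horizontal leg: A = 135 × 34 = 4590.00, centroid at (103.50, 17.00).
ΣA = 11610.00 mm², ΣAX̄ = 601425.00 mm³, ΣAȲ = 762480.00 mm³.
X̄ = 601425.00/11610.00 = 51.80 mm; Ȳ = 762480.00/11610.00 = 65.67 mm.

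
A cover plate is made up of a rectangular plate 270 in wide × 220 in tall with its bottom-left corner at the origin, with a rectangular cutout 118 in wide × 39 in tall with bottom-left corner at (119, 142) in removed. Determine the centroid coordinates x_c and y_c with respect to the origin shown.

Part | A | x̄ᵢ | ȳᵢ | A·x̄ᵢ | A·ȳᵢ
plate | 59400.00 | 135.00 | 110.00 | 8019000.00 | 6534000.00
hole | -4602.00 | 178.00 | 161.50 | -819156.00 | -743223.00
Σ | 54798.00 |  |  | 7199844.00 | 5790777.00
x_c = 7199844.00 / 54798.00 = 131.39 in
y_c = 5790777.00 / 54798.00 = 105.67 in

x_c = 131.39 in, y_c = 105.67 in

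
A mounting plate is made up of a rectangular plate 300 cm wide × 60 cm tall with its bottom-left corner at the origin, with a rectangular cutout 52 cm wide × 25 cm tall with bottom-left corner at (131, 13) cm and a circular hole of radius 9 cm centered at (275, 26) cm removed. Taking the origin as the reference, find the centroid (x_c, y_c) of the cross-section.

x_c = 147.51 cm, y_c = 30.42 cm

plate: A = 300 × 60 = 18000.00, centroid at (150.00, 30.00).
hole 1: A = −(52 × 25) = -1300.00, centroid at (157.00, 25.50).
hole 2: A = −π·9² = -254.47, centroid at (275.00, 26.00).
ΣA = 16445.53 cm²
ΣAx_c = (18000.00)(150.00) + (-1300.00)(157.00) + (-254.47)(275.00) = 2425921.02 cm³
ΣAy_c = (18000.00)(30.00) + (-1300.00)(25.50) + (-254.47)(26.00) = 500233.81 cm³
x_c = 2425921.02 / 16445.53 = 147.51 cm
y_c = 500233.81 / 16445.53 = 30.42 cm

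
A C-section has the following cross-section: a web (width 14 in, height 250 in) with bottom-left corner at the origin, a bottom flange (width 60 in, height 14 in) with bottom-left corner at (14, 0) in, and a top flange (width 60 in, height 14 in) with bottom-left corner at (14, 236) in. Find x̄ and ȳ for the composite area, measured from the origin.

Part | A | x̄ᵢ | ȳᵢ | A·x̄ᵢ | A·ȳᵢ
web | 3500.00 | 7.00 | 125.00 | 24500.00 | 437500.00
bottom flange | 840.00 | 44.00 | 7.00 | 36960.00 | 5880.00
top flange | 840.00 | 44.00 | 243.00 | 36960.00 | 204120.00
Σ | 5180.00 |  |  | 98420.00 | 647500.00
x̄ = 98420.00 / 5180.00 = 19.00 in
ȳ = 647500.00 / 5180.00 = 125.00 in

x̄ = 19.00 in, ȳ = 125.00 in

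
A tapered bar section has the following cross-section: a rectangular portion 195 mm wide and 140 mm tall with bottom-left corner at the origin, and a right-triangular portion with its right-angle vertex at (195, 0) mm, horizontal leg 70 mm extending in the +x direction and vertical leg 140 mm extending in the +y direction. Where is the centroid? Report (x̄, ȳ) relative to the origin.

x̄ = 115.89 mm, ȳ = 66.45 mm

Part | A | x̄ᵢ | ȳᵢ | A·x̄ᵢ | A·ȳᵢ
rectangular portion | 27300.00 | 97.50 | 70.00 | 2661750.00 | 1911000.00
triangular portion | 4900.00 | 218.33 | 46.67 | 1069833.33 | 228666.67
Σ | 32200.00 |  |  | 3731583.33 | 2139666.67
x̄ = 3731583.33 / 32200.00 = 115.89 mm
ȳ = 2139666.67 / 32200.00 = 66.45 mm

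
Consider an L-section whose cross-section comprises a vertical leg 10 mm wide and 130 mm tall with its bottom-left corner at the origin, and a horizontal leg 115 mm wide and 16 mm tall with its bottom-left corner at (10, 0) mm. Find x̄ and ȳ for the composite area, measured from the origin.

x̄ = 41.62 mm, ȳ = 31.60 mm

vertical leg: A = 10 × 130 = 1300.00, centroid at (5.00, 65.00).
horizontal leg: A = 115 × 16 = 1840.00, centroid at (67.50, 8.00).
ΣA = 3140.00 mm², ΣAx̄ = 130700.00 mm³, ΣAȳ = 99220.00 mm³.
x̄ = 130700.00/3140.00 = 41.62 mm; ȳ = 99220.00/3140.00 = 31.60 mm.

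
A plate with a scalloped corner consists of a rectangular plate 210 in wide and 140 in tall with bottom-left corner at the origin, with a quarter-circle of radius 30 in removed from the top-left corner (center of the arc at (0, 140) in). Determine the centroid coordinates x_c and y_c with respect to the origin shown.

x_c = 107.27 in, y_c = 68.59 in

Part | A | x̄ᵢ | ȳᵢ | A·x̄ᵢ | A·ȳᵢ
plate | 29400.00 | 105.00 | 70.00 | 3087000.00 | 2058000.00
removed quarter-circle | -706.86 | 12.73 | 127.27 | -9000.00 | -89960.17
Σ | 28693.14 |  |  | 3078000.00 | 1968039.83
x_c = 3078000.00 / 28693.14 = 107.27 in
y_c = 1968039.83 / 28693.14 = 68.59 in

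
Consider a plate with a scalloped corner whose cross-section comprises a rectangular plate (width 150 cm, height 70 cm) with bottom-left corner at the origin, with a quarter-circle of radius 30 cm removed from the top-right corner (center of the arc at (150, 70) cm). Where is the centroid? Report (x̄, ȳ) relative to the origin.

x̄ = 70.51 cm, ȳ = 33.39 cm

plate: A = 150 × 70 = 10500.00, centroid at (75.00, 35.00).
removed quarter-circle: A = −¼π·30² = -706.86, centroid at (137.27, 57.27).
ΣA = 9793.14 cm², ΣAx̄ = 690471.25 cm³, ΣAȳ = 327019.92 cm³.
x̄ = 690471.25/9793.14 = 70.51 cm; ȳ = 327019.92/9793.14 = 33.39 cm.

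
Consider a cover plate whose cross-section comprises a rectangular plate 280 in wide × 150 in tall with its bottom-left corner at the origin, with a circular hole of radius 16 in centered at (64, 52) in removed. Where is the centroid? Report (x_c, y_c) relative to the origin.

x_c = 141.48 in, y_c = 75.45 in

plate: A = 280 × 150 = 42000.00, centroid at (140.00, 75.00).
hole: A = −π·16² = -804.25, centroid at (64.00, 52.00).
ΣA = 41195.75 in²
ΣAx_c = (42000.00)(140.00) + (-804.25)(64.00) = 5828528.15 in³
ΣAy_c = (42000.00)(75.00) + (-804.25)(52.00) = 3108179.12 in³
x_c = 5828528.15 / 41195.75 = 141.48 in
y_c = 3108179.12 / 41195.75 = 75.45 in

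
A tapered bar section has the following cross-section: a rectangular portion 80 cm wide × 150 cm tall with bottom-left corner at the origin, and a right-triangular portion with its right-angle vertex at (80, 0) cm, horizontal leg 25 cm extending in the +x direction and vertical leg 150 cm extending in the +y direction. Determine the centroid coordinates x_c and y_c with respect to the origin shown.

rectangular portion: A = 80 × 150 = 12000.00, centroid at (40.00, 75.00).
triangular portion: A = ½·25·150 = 1875.00, centroid at (88.33, 50.00).
ΣA = 13875.00 cm²
ΣAx_c = (12000.00)(40.00) + (1875.00)(88.33) = 645625.00 cm³
ΣAy_c = (12000.00)(75.00) + (1875.00)(50.00) = 993750.00 cm³
x_c = 645625.00 / 13875.00 = 46.53 cm
y_c = 993750.00 / 13875.00 = 71.62 cm

x_c = 46.53 cm, y_c = 71.62 cm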